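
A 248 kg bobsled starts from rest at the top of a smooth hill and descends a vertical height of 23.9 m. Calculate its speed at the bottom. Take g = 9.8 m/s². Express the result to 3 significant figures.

By conservation of mechanical energy, mgh = ½mv²
v = √(2gh) = √(2 × 9.8 × 23.9) = √468.44 = 21.64 m/s

v = 21.6 m/s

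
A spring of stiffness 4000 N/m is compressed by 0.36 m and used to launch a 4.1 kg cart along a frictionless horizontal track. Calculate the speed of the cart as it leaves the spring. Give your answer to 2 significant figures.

Conservation of energy: ½kx² = ½mv²
v = x√(k/m) = 0.36 × √(4000/4.1) = 11.24 m/s

v = 11 m/s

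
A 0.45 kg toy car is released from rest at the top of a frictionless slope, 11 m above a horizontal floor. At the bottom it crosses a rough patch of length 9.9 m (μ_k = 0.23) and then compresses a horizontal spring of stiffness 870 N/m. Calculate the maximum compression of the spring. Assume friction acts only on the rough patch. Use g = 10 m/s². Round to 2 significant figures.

Initial energy: E₁ = mgh = (0.45)(10)(11) = 49.500 J
Friction removes W_f = μ_k mg d = (0.23)(0.45)(10)(9.9) = 10.25 J
Energy reaching the spring: E = 49.500 − 10.25 = 39.254 J
At max compression ½kx² = E ⇒ x = √(2E/k) = √(2 × 39.254/870) = 0.3004 m

x = 0.30 m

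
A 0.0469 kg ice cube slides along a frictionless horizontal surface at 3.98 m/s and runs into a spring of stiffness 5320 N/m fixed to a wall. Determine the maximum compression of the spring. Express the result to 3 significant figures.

Conservation of energy between contact and max compression: ½mv² = ½kx²
x = v√(m/k) = 3.98 × √(0.0469/5320) = 0.01182 m

x = 0.0118 m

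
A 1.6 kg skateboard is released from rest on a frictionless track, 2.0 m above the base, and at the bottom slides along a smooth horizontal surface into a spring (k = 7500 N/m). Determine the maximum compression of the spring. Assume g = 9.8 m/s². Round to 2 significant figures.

x = 0.091 m

Gravitational PE at the top equals spring PE at max compression: mgh = ½kx²
x = √(2mgh/k) = √(2 × 1.6 × 9.8 × 2.0 / 7500) = 0.09145 m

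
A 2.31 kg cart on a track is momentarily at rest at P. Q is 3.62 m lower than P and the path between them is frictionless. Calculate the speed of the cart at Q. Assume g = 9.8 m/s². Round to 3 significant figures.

v = 8.42 m/s

By conservation of mechanical energy, mgh = ½mv²
The mass cancels from both sides.
v = √(2gh) = √(2 × 9.8 × 3.62) = √70.952 = 8.423 m/s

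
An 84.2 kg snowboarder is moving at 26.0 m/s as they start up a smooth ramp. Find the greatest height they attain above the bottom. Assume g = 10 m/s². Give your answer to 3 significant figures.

h = 33.8 m

By energy conservation, ½mv² = mgh
h = v²/(2g) = 26.0²/(2 × 10) = 33.80 m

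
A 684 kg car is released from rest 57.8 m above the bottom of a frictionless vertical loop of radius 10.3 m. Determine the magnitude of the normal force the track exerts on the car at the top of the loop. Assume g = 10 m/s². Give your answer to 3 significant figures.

N = 42600 N

Energy from release to top (height 2r): mgh = ½mv_top² + mg(2r)
v_top² = 2g(h − 2r) = 2(10)(57.8 − 20.60) = 744.00 m²/s²
At the top, both N and weight point toward the centre: N + mg = mv_top²/r
N = m(v_top²/r − g) = 684(744.00/10.3 − 10) = 42567 N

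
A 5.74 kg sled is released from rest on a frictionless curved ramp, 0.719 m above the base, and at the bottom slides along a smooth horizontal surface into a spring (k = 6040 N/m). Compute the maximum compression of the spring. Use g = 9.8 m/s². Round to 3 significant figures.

x = 0.116 m

At max compression the sled is momentarily at rest: mgh = ½kx²
x = √(2mgh/k) = √(2 × 5.74 × 9.8 × 0.719 / 6040) = 0.1157 m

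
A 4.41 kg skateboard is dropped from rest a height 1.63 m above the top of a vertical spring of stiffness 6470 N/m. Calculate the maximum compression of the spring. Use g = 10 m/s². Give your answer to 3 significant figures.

x = 0.156 m

Measuring PE from the top of the relaxed spring, at max compression the skateboard has dropped H + x with zero KE, so:
mg(H + x) = ½kx²
½(6470)x² − (4.41)(10)x − (4.41)(10)(1.63) = 0
3235x² − 44.10x − 71.88 = 0
x = [44.10 + √(1945 + 930166)]/(2 × 3235) = 0.1560 m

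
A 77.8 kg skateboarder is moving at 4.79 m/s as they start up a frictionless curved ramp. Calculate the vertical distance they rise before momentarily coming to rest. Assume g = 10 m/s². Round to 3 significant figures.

By energy conservation, ½mv² = mgh
h = v²/(2g) = 4.79²/(2 × 10) = 1.147 m

h = 1.15 m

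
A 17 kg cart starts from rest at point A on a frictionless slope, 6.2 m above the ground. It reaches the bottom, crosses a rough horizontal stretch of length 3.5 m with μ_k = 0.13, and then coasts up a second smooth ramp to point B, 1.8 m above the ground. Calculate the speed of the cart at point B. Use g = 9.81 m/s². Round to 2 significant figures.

v = 8.8 m/s

Energy at A: mgh₁ = (17)(9.81)(6.2) = 1034.0 J
Friction loss: W_f = μ_k mg d = 75.88 J
At B: ½mv² + mgh₂ = mgh₁ − W_f
½mv² = 1034.0 − 75.88 − 300.19 = 657.91 J
v = √(2 × 657.91/17) = 8.798 m/s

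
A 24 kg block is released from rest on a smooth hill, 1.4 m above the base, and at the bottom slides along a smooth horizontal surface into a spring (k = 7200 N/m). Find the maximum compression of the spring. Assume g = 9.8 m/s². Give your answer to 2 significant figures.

x = 0.30 m

Energy conservation (no friction) from release to max compression: mgh = ½kx²
x = √(2mgh/k) = √(2 × 24 × 9.8 × 1.4 / 7200) = 0.3024 m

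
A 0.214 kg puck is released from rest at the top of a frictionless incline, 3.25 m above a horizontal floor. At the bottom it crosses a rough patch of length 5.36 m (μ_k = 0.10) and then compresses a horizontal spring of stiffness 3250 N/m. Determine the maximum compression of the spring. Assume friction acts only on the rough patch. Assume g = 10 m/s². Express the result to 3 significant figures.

x = 0.0598 m

Initial energy: E₁ = mgh = (0.214)(10)(3.25) = 6.9550 J
Friction removes W_f = μ_k mg d = (0.10)(0.214)(10)(5.36) = 1.147 J
Energy reaching the spring: E = 6.9550 − 1.147 = 5.8080 J
At max compression ½kx² = E ⇒ x = √(2E/k) = √(2 × 5.8080/3250) = 0.05978 m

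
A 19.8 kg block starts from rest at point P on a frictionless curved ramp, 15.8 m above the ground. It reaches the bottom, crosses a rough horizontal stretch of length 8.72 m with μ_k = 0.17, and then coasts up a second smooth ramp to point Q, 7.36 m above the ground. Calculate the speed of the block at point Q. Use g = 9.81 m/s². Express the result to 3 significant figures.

v = 11.7 m/s

Energy at P: mgh₁ = (19.8)(9.81)(15.8) = 3069.0 J
Friction loss: W_f = μ_k mg d = 287.9 J
At Q: ½mv² + mgh₂ = mgh₁ − W_f
½mv² = 3069.0 − 287.9 − 1429.6 = 1351.4 J
v = √(2 × 1351.4/19.8) = 11.68 m/s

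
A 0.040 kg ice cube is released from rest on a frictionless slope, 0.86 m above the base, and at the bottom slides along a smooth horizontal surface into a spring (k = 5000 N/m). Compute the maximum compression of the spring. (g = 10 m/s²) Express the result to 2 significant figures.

Energy conservation (no friction) from release to max compression: mgh = ½kx²
x = √(2mgh/k) = √(2 × 0.040 × 10 × 0.86 / 5000) = 0.01173 m

x = 0.012 m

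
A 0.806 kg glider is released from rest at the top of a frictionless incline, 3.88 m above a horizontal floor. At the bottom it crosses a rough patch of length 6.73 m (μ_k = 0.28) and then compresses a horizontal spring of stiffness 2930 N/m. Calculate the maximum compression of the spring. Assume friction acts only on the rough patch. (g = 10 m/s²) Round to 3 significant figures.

Initial energy: E₁ = mgh = (0.806)(10)(3.88) = 31.273 J
Friction removes W_f = μ_k mg d = (0.28)(0.806)(10)(6.73) = 15.19 J
Energy reaching the spring: E = 31.273 − 15.19 = 16.085 J
At max compression ½kx² = E ⇒ x = √(2E/k) = √(2 × 16.085/2930) = 0.1048 m

x = 0.105 m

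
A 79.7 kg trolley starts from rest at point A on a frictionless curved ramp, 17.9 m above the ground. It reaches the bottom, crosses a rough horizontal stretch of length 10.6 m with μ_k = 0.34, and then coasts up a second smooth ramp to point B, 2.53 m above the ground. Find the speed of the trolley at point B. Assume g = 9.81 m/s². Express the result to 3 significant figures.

v = 15.2 m/s

Energy at A: mgh₁ = (79.7)(9.81)(17.9) = 13995 J
Friction loss: W_f = μ_k mg d = 2818 J
At B: ½mv² + mgh₂ = mgh₁ − W_f
½mv² = 13995 − 2818 − 1978.1 = 9199.3 J
v = √(2 × 9199.3/79.7) = 15.19 m/s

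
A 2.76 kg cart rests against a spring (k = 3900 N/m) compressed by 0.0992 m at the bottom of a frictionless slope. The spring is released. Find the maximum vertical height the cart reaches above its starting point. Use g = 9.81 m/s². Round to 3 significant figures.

At maximum height the cart is at rest, so ½kx² = mgh
h = kx²/(2mg) = (3900)(0.0992)²/(2 × 2.76 × 9.81) = 0.7087 m

h = 0.709 m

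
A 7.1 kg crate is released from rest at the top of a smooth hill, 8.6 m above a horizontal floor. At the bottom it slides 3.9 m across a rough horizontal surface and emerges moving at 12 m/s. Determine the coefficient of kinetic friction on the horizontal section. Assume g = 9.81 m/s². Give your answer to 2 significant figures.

Energy at the top = energy at the end + work done against friction:
mgh = ½mv² + μ_k m g d
mgh = 599.00 J; ½mv² = 511.20 J
W_f = 599.00 − 511.20 = 87.80 J
μ_k = W_f/(mg·d) = 87.80/(69.65 × 3.9) = 0.3232

μ_k = 0.32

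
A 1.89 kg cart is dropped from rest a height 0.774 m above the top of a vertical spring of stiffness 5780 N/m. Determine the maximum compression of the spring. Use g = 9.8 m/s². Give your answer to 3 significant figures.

x = 0.0737 m

Let x be the compression. The total drop is H + x, and the cart is instantaneously at rest at max compression, so energy conservation gives:
mg(H + x) = ½kx²
½(5780)x² − (1.89)(9.8)x − (1.89)(9.8)(0.774) = 0
2890x² − 18.52x − 14.34 = 0
x = [18.52 + √(343.1 + 165724)]/(2 × 2890) = 0.07371 m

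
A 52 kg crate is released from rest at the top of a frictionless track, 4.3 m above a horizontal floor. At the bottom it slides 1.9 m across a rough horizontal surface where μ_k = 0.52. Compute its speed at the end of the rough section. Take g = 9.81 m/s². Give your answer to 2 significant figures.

Energy at the top = energy at the end + work done against friction:
mgh = ½mv² + μ_k m g d
W_f = μ_k mg d = (0.52)(52)(9.81)(1.9) = 504.0 J
½mv² = mgh − W_f = 2193.5 − 504.0 = 1689.5 J
v = √(2 × 1689.5/52) = 8.061 m/s

v = 8.1 m/s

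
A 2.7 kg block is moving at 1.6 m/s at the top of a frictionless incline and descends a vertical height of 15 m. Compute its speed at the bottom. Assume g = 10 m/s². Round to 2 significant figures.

Mechanical energy is conserved (no friction): ½mv₀² + mgh = ½mv²
v² = v₀² + 2gh = (1.6)² + 2(10)(15) = 302.56
v = √302.56 = 17.39 m/s

v = 17 m/s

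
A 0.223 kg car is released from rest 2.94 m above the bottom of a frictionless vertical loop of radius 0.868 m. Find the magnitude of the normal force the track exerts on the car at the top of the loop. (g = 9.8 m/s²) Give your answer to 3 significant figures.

Energy from release to top (height 2r): mgh = ½mv_top² + mg(2r)
v_top² = 2g(h − 2r) = 2(9.8)(2.94 − 1.736) = 23.598 m²/s²
At the top, both N and weight point toward the centre: N + mg = mv_top²/r
N = m(v_top²/r − g) = 0.223(23.598/0.868 − 9.8) = 3.877 N

N = 3.88 N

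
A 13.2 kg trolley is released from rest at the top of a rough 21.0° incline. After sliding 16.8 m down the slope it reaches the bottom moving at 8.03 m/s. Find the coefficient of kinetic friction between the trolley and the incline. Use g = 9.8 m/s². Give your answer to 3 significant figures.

μ_k = 0.174

The energy dissipated by friction is the PE lost minus the KE gained:
mgL sinθ = 778.82 J; ½mv² = 425.57 J
W_f = 778.82 − 425.57 = 353.2 J
μ_k = W_f/(mg cosθ · L) = 353.2/(120.8 × 16.8) = 0.1741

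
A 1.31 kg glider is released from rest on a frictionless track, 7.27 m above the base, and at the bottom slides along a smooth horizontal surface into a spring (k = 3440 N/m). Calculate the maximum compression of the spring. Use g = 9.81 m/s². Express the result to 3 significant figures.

Energy conservation (no friction) from release to max compression: mgh = ½kx²
x = √(2mgh/k) = √(2 × 1.31 × 9.81 × 7.27 / 3440) = 0.2331 m

x = 0.233 m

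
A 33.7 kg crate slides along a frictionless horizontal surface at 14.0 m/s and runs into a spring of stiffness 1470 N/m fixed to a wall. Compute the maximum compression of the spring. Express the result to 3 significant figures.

Conservation of energy between contact and max compression: ½mv² = ½kx²
x = v√(m/k) = 14.0 × √(33.7/1470) = 2.120 m

x = 2.12 m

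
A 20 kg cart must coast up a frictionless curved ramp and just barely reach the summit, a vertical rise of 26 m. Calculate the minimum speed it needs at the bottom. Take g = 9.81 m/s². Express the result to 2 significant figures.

At the top it is momentarily at rest, so all KE converts to PE: ½mv² = mgh
v = √(2gh) = √(2 × 9.81 × 26) = 22.59 m/s

v = 23 m/s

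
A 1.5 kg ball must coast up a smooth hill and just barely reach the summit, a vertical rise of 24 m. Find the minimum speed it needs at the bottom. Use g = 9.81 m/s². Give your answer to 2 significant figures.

v = 22 m/s

At the top it is momentarily at rest, so all KE converts to PE: ½mv² = mgh
v = √(2gh) = √(2 × 9.81 × 24) = 21.70 m/s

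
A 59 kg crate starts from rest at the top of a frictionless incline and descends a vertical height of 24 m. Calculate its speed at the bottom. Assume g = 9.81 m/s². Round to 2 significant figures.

v = 22 m/s

By conservation of mechanical energy, mgh = ½mv²
v = √(2gh) = √(2 × 9.81 × 24) = √470.88 = 21.70 m/s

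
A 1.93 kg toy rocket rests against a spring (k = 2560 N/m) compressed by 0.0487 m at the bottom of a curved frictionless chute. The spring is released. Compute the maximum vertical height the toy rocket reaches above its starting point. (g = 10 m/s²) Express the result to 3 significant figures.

At maximum height the toy rocket is at rest, so ½kx² = mgh
h = kx²/(2mg) = (2560)(0.0487)²/(2 × 1.93 × 10) = 0.1573 m

h = 0.157 m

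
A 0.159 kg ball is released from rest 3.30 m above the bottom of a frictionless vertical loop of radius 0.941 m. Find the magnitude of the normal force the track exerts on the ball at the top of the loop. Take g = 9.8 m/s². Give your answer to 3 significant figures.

N = 3.14 N

Energy from release to top (height 2r): mgh = ½mv_top² + mg(2r)
v_top² = 2g(h − 2r) = 2(9.8)(3.30 − 1.882) = 27.793 m²/s²
At the top, both N and weight point toward the centre: N + mg = mv_top²/r
N = m(v_top²/r − g) = 0.159(27.793/0.941 − 9.8) = 3.138 N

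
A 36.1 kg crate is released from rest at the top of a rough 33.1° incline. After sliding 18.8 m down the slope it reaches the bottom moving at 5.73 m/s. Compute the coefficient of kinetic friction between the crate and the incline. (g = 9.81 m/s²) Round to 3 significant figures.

μ_k = 0.546

Energy balance down the incline: mg L sinθ − ½mv² = μ_k (mg cosθ) L
mgL sinθ = 3635.9 J; ½mv² = 592.63 J
W_f = 3635.9 − 592.63 = 3043 J
μ_k = W_f/(mg cosθ · L) = 3043/(296.7 × 18.8) = 0.5456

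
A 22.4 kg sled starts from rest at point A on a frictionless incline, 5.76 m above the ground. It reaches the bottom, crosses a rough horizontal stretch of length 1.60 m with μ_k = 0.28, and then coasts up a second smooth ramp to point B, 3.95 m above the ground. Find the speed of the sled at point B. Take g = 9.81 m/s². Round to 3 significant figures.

Energy at A: mgh₁ = (22.4)(9.81)(5.76) = 1265.7 J
Friction loss: W_f = μ_k mg d = 98.45 J
At B: ½mv² + mgh₂ = mgh₁ − W_f
½mv² = 1265.7 − 98.45 − 867.99 = 299.29 J
v = √(2 × 299.29/22.4) = 5.169 m/s

v = 5.17 m/s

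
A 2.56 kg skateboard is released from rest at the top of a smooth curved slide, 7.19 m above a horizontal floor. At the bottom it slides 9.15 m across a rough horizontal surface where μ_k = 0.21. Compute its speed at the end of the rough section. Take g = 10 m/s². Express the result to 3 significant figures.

Energy at the top = energy at the end + work done against friction:
mgh = ½mv² + μ_k m g d
W_f = μ_k mg d = (0.21)(2.56)(10)(9.15) = 49.19 J
½mv² = mgh − W_f = 184.06 − 49.19 = 134.87 J
v = √(2 × 134.87/2.56) = 10.26 m/s

v = 10.3 m/s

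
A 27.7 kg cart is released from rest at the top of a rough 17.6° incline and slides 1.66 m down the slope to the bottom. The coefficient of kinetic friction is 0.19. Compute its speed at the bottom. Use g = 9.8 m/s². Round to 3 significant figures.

Taking the bottom as reference, mgh = ½mv² + μ_k N L with h = L sinθ, N = mg cosθ:
mgh = mgL sinθ = (27.7)(9.8)(1.66)sin17.6° = 136.26 J
W_f = μ_k mg cosθ · L = (0.19)(27.7)(9.8)cos17.6°·1.66 = 81.61 J
½mv² = 136.26 − 81.61 = 54.644 J
v = √(2 × 54.644/27.7) = 1.986 m/s

v = 1.99 m/s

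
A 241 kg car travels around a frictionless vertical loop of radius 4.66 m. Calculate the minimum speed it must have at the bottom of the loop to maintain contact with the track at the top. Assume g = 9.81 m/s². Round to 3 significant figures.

v = 15.1 m/s

At the top: mg = mv_top²/r ⇒ v_top² = gr = 45.71 m²/s²
Energy from bottom to top (height 2r): ½mv_bot² = ½mv_top² + mg(2r)
v_bot² = gr + 4gr = 5gr = 228.6
v_bot = √(5gr) = 15.12 m/s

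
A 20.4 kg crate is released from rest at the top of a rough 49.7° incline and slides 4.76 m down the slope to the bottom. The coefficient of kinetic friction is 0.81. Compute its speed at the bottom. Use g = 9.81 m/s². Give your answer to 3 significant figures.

Work–energy: mg(L sinθ) − μ_k(mg cosθ)L = ½mv²
mgh = mgL sinθ = (20.4)(9.81)(4.76)sin49.7° = 726.51 J
W_f = μ_k mg cosθ · L = (0.81)(20.4)(9.81)cos49.7°·4.76 = 499.1 J
½mv² = 726.51 − 499.1 = 227.45 J
v = √(2 × 227.45/20.4) = 4.722 m/s

v = 4.72 m/s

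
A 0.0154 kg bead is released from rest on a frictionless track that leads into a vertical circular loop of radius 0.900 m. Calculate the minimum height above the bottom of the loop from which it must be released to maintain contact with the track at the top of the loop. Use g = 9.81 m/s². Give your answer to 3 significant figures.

h = 2.25 m

At the top, for minimum speed gravity alone supplies the centripetal force: mg = mv_top²/r ⇒ v_top² = gr = 8.829 m²/s²
Energy conservation from release height h to the top (height 2r): mgh = ½mv_top² + mg(2r)
h = v_top²/(2g) + 2r = r/2 + 2r = 5r/2 = 2.250 m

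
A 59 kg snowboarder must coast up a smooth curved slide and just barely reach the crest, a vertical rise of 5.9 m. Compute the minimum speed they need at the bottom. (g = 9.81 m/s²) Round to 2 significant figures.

v = 11 m/s

At the top they are momentarily at rest, so all KE converts to PE: ½mv² = mgh
v = √(2gh) = √(2 × 9.81 × 5.9) = 10.76 m/s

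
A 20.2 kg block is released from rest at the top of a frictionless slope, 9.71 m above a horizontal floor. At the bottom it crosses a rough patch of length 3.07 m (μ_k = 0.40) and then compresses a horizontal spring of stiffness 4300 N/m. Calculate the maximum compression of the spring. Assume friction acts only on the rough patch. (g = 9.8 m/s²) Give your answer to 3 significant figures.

Initial energy: E₁ = mgh = (20.2)(9.8)(9.71) = 1922.2 J
Friction removes W_f = μ_k mg d = (0.40)(20.2)(9.8)(3.07) = 243.1 J
Energy reaching the spring: E = 1922.2 − 243.1 = 1679.1 J
At max compression ½kx² = E ⇒ x = √(2E/k) = √(2 × 1679.1/4300) = 0.8837 m

x = 0.884 m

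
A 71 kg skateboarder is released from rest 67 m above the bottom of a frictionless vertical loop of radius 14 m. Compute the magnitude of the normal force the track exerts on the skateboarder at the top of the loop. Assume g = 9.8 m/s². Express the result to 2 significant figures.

Energy from release to top (height 2r): mgh = ½mv_top² + mg(2r)
v_top² = 2g(h − 2r) = 2(9.8)(67 − 28.00) = 764.40 m²/s²
At the top, both N and weight point toward the centre: N + mg = mv_top²/r
N = m(v_top²/r − g) = 71(764.40/14 − 9.8) = 3181 N

N = 3200 N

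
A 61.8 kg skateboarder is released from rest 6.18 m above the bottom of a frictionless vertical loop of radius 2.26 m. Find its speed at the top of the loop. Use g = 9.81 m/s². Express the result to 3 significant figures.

Energy conservation: mgh = ½mv_top² + mg(2r)
v_top² = 2g(h − 2r) = 2(9.81)(6.18 − 4.520) = 32.57
v_top = 5.707 m/s

v = 5.71 m/s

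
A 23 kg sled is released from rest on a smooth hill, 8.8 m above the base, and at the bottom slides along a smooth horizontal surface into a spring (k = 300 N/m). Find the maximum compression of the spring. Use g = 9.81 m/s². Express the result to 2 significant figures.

x = 3.6 m

Energy conservation (no friction) from release to max compression: mgh = ½kx²
x = √(2mgh/k) = √(2 × 23 × 9.81 × 8.8 / 300) = 3.638 m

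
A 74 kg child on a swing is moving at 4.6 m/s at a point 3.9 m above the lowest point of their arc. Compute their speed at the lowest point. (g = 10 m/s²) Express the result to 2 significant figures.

Equating total energy at the two states: ½mv₀² + mgh = ½mv²
The mass cancels from both sides.
v² = v₀² + 2gh = (4.6)² + 2(10)(3.9) = 99.160
v = √99.160 = 9.958 m/s

v = 10 m/s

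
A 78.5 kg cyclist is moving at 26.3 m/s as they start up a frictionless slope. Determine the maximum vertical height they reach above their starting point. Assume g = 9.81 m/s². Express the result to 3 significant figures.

By energy conservation, ½mv² = mgh
h = v²/(2g) = 26.3²/(2 × 9.81) = 35.25 m

h = 35.3 m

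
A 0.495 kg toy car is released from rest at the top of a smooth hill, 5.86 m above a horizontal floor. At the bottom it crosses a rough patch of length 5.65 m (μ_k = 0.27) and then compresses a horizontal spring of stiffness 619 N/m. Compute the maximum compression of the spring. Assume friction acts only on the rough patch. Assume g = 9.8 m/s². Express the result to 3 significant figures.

Initial energy: E₁ = mgh = (0.495)(9.8)(5.86) = 28.427 J
Friction removes W_f = μ_k mg d = (0.27)(0.495)(9.8)(5.65) = 7.400 J
Energy reaching the spring: E = 28.427 − 7.400 = 21.027 J
At max compression ½kx² = E ⇒ x = √(2E/k) = √(2 × 21.027/619) = 0.2606 m

x = 0.261 m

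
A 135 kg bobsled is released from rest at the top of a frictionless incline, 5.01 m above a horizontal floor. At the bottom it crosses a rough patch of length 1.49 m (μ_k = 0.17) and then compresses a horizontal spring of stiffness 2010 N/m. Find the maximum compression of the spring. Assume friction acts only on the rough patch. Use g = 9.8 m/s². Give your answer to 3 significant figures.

x = 2.50 m

Initial energy: E₁ = mgh = (135)(9.8)(5.01) = 6628.2 J
Friction removes W_f = μ_k mg d = (0.17)(135)(9.8)(1.49) = 335.1 J
Energy reaching the spring: E = 6628.2 − 335.1 = 6293.1 J
At max compression ½kx² = E ⇒ x = √(2E/k) = √(2 × 6293.1/2010) = 2.502 m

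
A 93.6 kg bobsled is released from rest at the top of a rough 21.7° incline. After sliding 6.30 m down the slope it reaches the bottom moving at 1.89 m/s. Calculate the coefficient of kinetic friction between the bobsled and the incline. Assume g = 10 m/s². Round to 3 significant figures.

μ_k = 0.367

The energy dissipated by friction is the PE lost minus the KE gained:
mgL sinθ = 2180.3 J; ½mv² = 167.17 J
W_f = 2180.3 − 167.17 = 2013 J
μ_k = W_f/(mg cosθ · L) = 2013/(869.7 × 6.30) = 0.3674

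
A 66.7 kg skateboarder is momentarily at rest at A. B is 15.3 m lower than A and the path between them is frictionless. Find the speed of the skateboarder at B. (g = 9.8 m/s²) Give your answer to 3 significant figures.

v = 17.3 m/s

Energy conservation between the two points: mgh = ½mv²
The mass cancels from both sides.
v = √(2gh) = √(2 × 9.8 × 15.3) = √299.88 = 17.32 m/s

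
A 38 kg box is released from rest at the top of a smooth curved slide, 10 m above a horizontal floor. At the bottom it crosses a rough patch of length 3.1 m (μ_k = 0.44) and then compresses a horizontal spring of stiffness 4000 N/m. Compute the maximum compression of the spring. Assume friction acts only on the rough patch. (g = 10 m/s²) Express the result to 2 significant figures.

x = 1.3 m

Initial energy: E₁ = mgh = (38)(10)(10) = 3800.0 J
Friction removes W_f = μ_k mg d = (0.44)(38)(10)(3.1) = 518.3 J
Energy reaching the spring: E = 3800.0 − 518.3 = 3281.7 J
At max compression ½kx² = E ⇒ x = √(2E/k) = √(2 × 3281.7/4000) = 1.281 m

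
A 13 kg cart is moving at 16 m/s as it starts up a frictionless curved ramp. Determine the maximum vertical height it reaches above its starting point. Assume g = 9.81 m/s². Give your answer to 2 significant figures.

h = 13 m

Setting KE at the bottom equal to PE gained: ½mv² = mgh
h = v²/(2g) = 16²/(2 × 9.81) = 13.05 m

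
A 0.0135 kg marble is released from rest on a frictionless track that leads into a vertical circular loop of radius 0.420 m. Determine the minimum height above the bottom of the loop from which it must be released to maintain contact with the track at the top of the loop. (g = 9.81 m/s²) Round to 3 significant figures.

h = 1.05 m

At the top, for minimum speed gravity alone supplies the centripetal force: mg = mv_top²/r ⇒ v_top² = gr = 4.120 m²/s²
Energy conservation from release height h to the top (height 2r): mgh = ½mv_top² + mg(2r)
h = v_top²/(2g) + 2r = r/2 + 2r = 5r/2 = 1.050 m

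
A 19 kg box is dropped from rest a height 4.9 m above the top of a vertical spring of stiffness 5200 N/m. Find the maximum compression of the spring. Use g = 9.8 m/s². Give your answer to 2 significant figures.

Measuring PE from the top of the relaxed spring, at max compression the box has dropped H + x with zero KE, so:
mg(H + x) = ½kx²
½(5200)x² − (19)(9.8)x − (19)(9.8)(4.9) = 0
2600x² − 186.2x − 912.4 = 0
x = [186.2 + √(34670 + 9.4888e+06)]/(2 × 2600) = 0.6293 m

x = 0.63 m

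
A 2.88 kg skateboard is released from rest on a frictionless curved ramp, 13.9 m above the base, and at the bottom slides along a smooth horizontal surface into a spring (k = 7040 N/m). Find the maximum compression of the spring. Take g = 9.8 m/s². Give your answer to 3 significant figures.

At max compression the skateboard is momentarily at rest: mgh = ½kx²
x = √(2mgh/k) = √(2 × 2.88 × 9.8 × 13.9 / 7040) = 0.3338 m

x = 0.334 m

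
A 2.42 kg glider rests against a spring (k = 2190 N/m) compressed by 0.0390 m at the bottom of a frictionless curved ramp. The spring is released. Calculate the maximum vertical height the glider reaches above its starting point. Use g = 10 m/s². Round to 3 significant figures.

h = 0.0688 m

All spring PE becomes gravitational PE at the highest point: ½kx² = mgh
h = kx²/(2mg) = (2190)(0.0390)²/(2 × 2.42 × 10) = 0.06882 m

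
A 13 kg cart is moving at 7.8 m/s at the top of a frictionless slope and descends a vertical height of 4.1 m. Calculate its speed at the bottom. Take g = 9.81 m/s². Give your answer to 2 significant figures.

v = 12 m/s

By conservation of mechanical energy, ½mv₀² + mgh = ½mv²
v² = v₀² + 2gh = (7.8)² + 2(9.81)(4.1) = 141.28
v = √141.28 = 11.89 m/s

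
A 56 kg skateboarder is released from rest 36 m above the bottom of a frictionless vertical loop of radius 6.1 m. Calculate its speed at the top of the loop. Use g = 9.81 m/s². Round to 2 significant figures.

v = 22 m/s

Energy conservation: mgh = ½mv_top² + mg(2r)
v_top² = 2g(h − 2r) = 2(9.81)(36 − 12.20) = 467.0
v_top = 21.61 m/s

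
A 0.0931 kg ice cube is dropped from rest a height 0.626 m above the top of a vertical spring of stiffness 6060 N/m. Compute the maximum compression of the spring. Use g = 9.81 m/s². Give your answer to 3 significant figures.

Measuring PE from the top of the relaxed spring, at max compression the cube has dropped H + x with zero KE, so:
mg(H + x) = ½kx²
½(6060)x² − (0.0931)(9.81)x − (0.0931)(9.81)(0.626) = 0
3030x² − 0.9133x − 0.5717 = 0
x = [0.9133 + √(0.8341 + 6929.4)]/(2 × 3030) = 0.01389 m

x = 0.0139 m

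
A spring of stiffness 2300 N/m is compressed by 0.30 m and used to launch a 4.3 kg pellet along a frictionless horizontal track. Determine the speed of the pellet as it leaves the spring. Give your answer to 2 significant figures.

Conservation of energy: ½kx² = ½mv²
v = x√(k/m) = 0.30 × √(2300/4.3) = 6.938 m/s

v = 6.9 m/s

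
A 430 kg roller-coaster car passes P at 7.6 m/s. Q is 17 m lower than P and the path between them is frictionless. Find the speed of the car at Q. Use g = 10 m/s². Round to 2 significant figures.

v = 20 m/s

Energy conservation between the two points: ½mv₀² + mgh = ½mv²
v² = v₀² + 2gh = (7.6)² + 2(10)(17) = 397.76
v = √397.76 = 19.94 m/s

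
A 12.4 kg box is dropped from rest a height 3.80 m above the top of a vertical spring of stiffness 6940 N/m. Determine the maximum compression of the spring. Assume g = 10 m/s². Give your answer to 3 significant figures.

x = 0.387 m

Let x be the compression. The total drop is H + x, and the box is instantaneously at rest at max compression, so energy conservation gives:
mg(H + x) = ½kx²
½(6940)x² − (12.4)(10)x − (12.4)(10)(3.80) = 0
3470x² − 124.0x − 471.2 = 0
x = [124.0 + √(15376 + 6.5403e+06)]/(2 × 3470) = 0.3868 m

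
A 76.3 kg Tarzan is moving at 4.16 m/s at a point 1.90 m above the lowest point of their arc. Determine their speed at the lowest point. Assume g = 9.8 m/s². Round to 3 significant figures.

Energy conservation between the two points: ½mv₀² + mgh = ½mv²
v² = v₀² + 2gh = (4.16)² + 2(9.8)(1.90) = 54.546
v = √54.546 = 7.385 m/s

v = 7.39 m/s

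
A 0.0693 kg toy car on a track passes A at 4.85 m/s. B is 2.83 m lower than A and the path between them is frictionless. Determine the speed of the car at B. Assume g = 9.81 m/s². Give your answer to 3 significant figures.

By conservation of mechanical energy, ½mv₀² + mgh = ½mv²
The mass cancels from both sides.
v² = v₀² + 2gh = (4.85)² + 2(9.81)(2.83) = 79.047
v = √79.047 = 8.891 m/s

v = 8.89 m/s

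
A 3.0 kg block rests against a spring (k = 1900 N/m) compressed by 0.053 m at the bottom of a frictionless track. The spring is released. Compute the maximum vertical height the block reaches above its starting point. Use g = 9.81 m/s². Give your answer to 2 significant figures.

All spring PE becomes gravitational PE at the highest point: ½kx² = mgh
h = kx²/(2mg) = (1900)(0.053)²/(2 × 3.0 × 9.81) = 0.09067 m

h = 0.091 m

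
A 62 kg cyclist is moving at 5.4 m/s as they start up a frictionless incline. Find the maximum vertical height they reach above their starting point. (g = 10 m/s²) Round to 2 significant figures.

h = 1.5 m

By energy conservation, ½mv² = mgh
h = v²/(2g) = 5.4²/(2 × 10) = 1.458 m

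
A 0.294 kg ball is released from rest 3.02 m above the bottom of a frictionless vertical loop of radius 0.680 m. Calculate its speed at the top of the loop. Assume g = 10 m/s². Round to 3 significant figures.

Energy conservation: mgh = ½mv_top² + mg(2r)
v_top² = 2g(h − 2r) = 2(10)(3.02 − 1.360) = 33.20
v_top = 5.762 m/s

v = 5.76 m/s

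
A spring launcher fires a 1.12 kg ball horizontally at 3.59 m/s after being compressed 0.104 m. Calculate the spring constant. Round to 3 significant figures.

Spring PE at full compression equals KE at release: ½kx² = ½mv²
k = mv²/x² = (1.12)(3.59)²/(0.104)² = 1335 N/m

k = 1330 N/m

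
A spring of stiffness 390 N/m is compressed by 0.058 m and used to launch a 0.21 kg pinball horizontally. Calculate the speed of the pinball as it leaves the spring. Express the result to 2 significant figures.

v = 2.5 m/s

Spring PE converts entirely to kinetic energy: ½kx² = ½mv²
v = x√(k/m) = 0.058 × √(390/0.21) = 2.499 m/s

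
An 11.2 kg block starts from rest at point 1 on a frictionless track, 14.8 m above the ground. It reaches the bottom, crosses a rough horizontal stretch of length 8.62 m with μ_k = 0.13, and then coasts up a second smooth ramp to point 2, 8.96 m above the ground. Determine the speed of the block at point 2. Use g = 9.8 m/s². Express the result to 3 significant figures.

Energy at 1: mgh₁ = (11.2)(9.8)(14.8) = 1624.4 J
Friction loss: W_f = μ_k mg d = 123.0 J
At 2: ½mv² + mgh₂ = mgh₁ − W_f
½mv² = 1624.4 − 123.0 − 983.45 = 518.00 J
v = √(2 × 518.00/11.2) = 9.618 m/s

v = 9.62 m/s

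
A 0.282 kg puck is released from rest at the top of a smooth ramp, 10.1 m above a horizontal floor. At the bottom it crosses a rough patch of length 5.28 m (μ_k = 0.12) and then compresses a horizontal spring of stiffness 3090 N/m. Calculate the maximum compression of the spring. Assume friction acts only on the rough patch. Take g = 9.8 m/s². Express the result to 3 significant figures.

x = 0.130 m

Initial energy: E₁ = mgh = (0.282)(9.8)(10.1) = 27.912 J
Friction removes W_f = μ_k mg d = (0.12)(0.282)(9.8)(5.28) = 1.751 J
Energy reaching the spring: E = 27.912 − 1.751 = 26.161 J
At max compression ½kx² = E ⇒ x = √(2E/k) = √(2 × 26.161/3090) = 0.1301 m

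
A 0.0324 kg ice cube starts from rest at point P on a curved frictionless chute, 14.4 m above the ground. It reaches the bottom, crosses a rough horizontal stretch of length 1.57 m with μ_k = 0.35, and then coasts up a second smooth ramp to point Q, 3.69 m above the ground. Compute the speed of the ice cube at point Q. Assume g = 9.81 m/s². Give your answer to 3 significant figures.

Energy at P: mgh₁ = (0.0324)(9.81)(14.4) = 4.5770 J
Friction loss: W_f = μ_k mg d = 0.1747 J
At Q: ½mv² + mgh₂ = mgh₁ − W_f
½mv² = 4.5770 − 0.1747 − 1.1728 = 3.2295 J
v = √(2 × 3.2295/0.0324) = 14.12 m/s

v = 14.1 m/s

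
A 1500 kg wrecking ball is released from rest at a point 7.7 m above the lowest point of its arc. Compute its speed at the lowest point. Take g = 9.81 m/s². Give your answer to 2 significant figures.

v = 12 m/s

By conservation of mechanical energy, mgh = ½mv²
v = √(2gh) = √(2 × 9.81 × 7.7) = √151.07 = 12.29 m/s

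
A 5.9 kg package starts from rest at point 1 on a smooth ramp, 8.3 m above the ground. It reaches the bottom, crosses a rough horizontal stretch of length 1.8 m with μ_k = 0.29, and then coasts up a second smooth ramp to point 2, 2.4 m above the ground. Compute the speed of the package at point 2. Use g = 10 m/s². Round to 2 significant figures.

Energy at 1: mgh₁ = (5.9)(10)(8.3) = 489.70 J
Friction loss: W_f = μ_k mg d = 30.80 J
At 2: ½mv² + mgh₂ = mgh₁ − W_f
½mv² = 489.70 − 30.80 − 141.60 = 317.30 J
v = √(2 × 317.30/5.9) = 10.37 m/s

v = 10 m/s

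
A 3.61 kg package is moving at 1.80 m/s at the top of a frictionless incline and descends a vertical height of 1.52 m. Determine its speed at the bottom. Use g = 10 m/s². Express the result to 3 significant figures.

Equating total energy at the two states: ½mv₀² + mgh = ½mv²
The mass cancels from both sides.
v² = v₀² + 2gh = (1.80)² + 2(10)(1.52) = 33.640
v = √33.640 = 5.800 m/s

v = 5.80 m/s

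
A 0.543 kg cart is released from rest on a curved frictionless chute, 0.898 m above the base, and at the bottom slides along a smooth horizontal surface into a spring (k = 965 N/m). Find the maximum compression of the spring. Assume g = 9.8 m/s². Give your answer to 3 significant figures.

x = 0.0995 m

Energy conservation (no friction) from release to max compression: mgh = ½kx²
x = √(2mgh/k) = √(2 × 0.543 × 9.8 × 0.898 / 965) = 0.09952 m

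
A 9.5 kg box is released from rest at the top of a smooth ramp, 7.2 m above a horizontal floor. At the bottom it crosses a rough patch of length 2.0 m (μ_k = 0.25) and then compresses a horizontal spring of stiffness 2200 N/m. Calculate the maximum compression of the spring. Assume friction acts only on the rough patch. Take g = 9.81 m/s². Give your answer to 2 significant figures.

Initial energy: E₁ = mgh = (9.5)(9.81)(7.2) = 671.00 J
Friction removes W_f = μ_k mg d = (0.25)(9.5)(9.81)(2.0) = 46.60 J
Energy reaching the spring: E = 671.00 − 46.60 = 624.41 J
At max compression ½kx² = E ⇒ x = √(2E/k) = √(2 × 624.41/2200) = 0.7534 m

x = 0.75 m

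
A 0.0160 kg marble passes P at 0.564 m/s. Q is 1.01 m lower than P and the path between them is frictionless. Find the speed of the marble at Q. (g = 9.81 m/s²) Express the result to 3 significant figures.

v = 4.49 m/s

Energy conservation between the two points: ½mv₀² + mgh = ½mv²
v² = v₀² + 2gh = (0.564)² + 2(9.81)(1.01) = 20.134
v = √20.134 = 4.487 m/s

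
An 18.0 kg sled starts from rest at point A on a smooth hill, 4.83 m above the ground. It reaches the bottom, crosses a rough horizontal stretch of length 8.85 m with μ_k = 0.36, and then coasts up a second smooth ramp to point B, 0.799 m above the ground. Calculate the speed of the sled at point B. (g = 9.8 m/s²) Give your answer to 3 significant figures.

v = 4.07 m/s

Energy at A: mgh₁ = (18.0)(9.8)(4.83) = 852.01 J
Friction loss: W_f = μ_k mg d = 562.0 J
At B: ½mv² + mgh₂ = mgh₁ − W_f
½mv² = 852.01 − 562.0 − 140.94 = 149.06 J
v = √(2 × 149.06/18.0) = 4.070 m/s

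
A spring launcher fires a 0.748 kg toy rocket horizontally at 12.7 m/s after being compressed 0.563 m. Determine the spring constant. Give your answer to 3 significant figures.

k = 381 N/m

Spring PE at full compression equals KE at release: ½kx² = ½mv²
k = mv²/x² = (0.748)(12.7)²/(0.563)² = 380.6 N/m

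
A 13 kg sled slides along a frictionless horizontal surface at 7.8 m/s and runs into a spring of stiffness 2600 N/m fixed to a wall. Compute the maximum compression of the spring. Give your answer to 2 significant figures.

x = 0.55 m

Conservation of energy between contact and max compression: ½mv² = ½kx²
x = v√(m/k) = 7.8 × √(13/2600) = 0.5515 m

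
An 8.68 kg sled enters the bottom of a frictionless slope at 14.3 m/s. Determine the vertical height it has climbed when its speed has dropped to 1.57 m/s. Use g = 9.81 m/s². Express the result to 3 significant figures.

h = 10.3 m

Energy balance between the two points: ½mv₁² = ½mv₂² + mgh
h = (v₁² − v₂²)/(2g) = (14.3² − 1.57²)/(2 × 9.81) = 10.30 m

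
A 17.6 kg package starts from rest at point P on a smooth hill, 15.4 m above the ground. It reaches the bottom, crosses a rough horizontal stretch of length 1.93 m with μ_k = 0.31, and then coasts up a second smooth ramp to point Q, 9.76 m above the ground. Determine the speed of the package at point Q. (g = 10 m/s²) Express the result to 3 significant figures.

v = 10.0 m/s

Energy at P: mgh₁ = (17.6)(10)(15.4) = 2710.4 J
Friction loss: W_f = μ_k mg d = 105.3 J
At Q: ½mv² + mgh₂ = mgh₁ − W_f
½mv² = 2710.4 − 105.3 − 1717.8 = 887.34 J
v = √(2 × 887.34/17.6) = 10.04 m/s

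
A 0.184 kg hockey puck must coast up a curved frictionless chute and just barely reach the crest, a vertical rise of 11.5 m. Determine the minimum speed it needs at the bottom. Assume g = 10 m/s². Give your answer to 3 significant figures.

At the top it is momentarily at rest, so all KE converts to PE: ½mv² = mgh
v = √(2gh) = √(2 × 10 × 11.5) = 15.17 m/s

v = 15.2 m/s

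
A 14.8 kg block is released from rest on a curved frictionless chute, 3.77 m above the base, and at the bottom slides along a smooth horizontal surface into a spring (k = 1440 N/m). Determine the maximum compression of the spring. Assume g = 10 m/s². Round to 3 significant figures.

Energy conservation (no friction) from release to max compression: mgh = ½kx²
x = √(2mgh/k) = √(2 × 14.8 × 10 × 3.77 / 1440) = 0.8803 m

x = 0.880 m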